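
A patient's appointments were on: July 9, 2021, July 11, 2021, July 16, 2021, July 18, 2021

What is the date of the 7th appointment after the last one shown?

August 13, 2021

Gaps: 2, 5, 2 days — not constant, but cyclic with period 2.
The events fall on every Friday and Sunday.
The following Friday is July 23, 2021.
Next Sunday: July 25, 2021.
The following Friday is July 30, 2021.
The following Sunday is August 1, 2021.
The following Friday is August 6, 2021.
The following Sunday is August 8, 2021.
Next Friday: August 13, 2021.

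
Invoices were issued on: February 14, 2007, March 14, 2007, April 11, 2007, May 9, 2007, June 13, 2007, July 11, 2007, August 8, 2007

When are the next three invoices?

September 12, 2007; October 10, 2007; November 14, 2007

Gaps: 28, 28, 28, 35, 28, 28 days — a mix of 28 and 35. Every date is a Wednesday.
Each is the 2nd Wednesday of its month.
2nd Wednesday of September 2007: September 12, 2007.
2nd Wednesday of October 2007: October 10, 2007.
2nd Wednesday of November 2007: November 14, 2007.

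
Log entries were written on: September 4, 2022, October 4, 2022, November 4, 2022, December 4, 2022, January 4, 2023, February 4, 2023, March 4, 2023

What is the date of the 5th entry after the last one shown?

August 4, 2023

Each date is the 4th; the gaps (30, 31, 30, 31, 31, 28) track the month lengths.
The rule is the 4th of each month.
April 2023: April 4, 2023.
May 2023: May 4, 2023.
Next: June 2023 → June 4, 2023.
July 2023: July 4, 2023.
August 2023: August 4, 2023.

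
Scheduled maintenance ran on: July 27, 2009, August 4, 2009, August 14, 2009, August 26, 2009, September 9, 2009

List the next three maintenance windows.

September 25, 2009; October 13, 2009; November 2, 2009

Gaps: 8, 10, 12, 14 days — each gap is 2 larger than the previous one.
Next gap: 16 days. September 9, 2009 + 16 days = September 25, 2009.
Next gap: 18 days. September 25, 2009 + 18 days = October 13, 2009.
Next gap: 20 days. October 13, 2009 + 20 days = November 2, 2009.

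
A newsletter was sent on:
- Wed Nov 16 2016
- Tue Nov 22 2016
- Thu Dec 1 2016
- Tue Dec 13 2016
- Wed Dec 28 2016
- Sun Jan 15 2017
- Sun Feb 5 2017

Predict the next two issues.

The spacing grows by 3 each time: 6, 9, 12, 15, 18, 21 days.
Next gap: 24 days. Sun Feb 5 2017 + 24 days = Wed Mar 1 2017.
Next gap: 27 days. Wed Mar 1 2017 + 27 days = Tue Mar 28 2017.

Wed Mar 1 2017, Tue Mar 28 2017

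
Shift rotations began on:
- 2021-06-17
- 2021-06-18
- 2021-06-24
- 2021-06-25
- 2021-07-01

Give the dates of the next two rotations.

2021-07-02, 2021-07-08

The gap pattern 1, 6, 1, 6 repeats every 2 events.
These are the Thursdays and Fridays of each week.
Next Friday: 2021-07-02.
Next Thursday: 2021-07-08.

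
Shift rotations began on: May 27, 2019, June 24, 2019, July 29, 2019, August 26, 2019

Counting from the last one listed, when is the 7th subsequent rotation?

March 30, 2020

All Mondays; the gaps (28, 35, 28) vary with month length.
This is the last Monday of each month.
Last Monday of September 2019: September 30, 2019.
Last Monday of October 2019: October 28, 2019.
Last Monday of November 2019: November 25, 2019.
December 2019 ends with Monday December 30, 2019.
Last Monday of January 2020: January 27, 2020.
February 2020 ends with Monday February 24, 2020.
March 2020 ends with Monday March 30, 2020.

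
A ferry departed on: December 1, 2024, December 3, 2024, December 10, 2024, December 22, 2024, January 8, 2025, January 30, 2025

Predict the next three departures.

The spacing grows by 5 each time: 2, 7, 12, 17, 22 days.
Next gap: 27 days. January 30, 2025 + 27 days = February 26, 2025.
Next gap: 32 days. February 26, 2025 + 32 days = March 30, 2025.
Next gap: 37 days. March 30, 2025 + 37 days = May 6, 2025.

February 26, 2025; March 30, 2025; May 6, 2025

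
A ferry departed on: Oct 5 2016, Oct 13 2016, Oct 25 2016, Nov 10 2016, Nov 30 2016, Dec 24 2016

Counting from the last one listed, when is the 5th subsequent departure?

Gaps: 8, 12, 16, 20, 24 days — each gap is 4 larger than the previous one.
Next gap: 28 days. Dec 24 2016 + 28 days = Jan 21 2017.
Next gap: 32 days. Jan 21 2017 + 32 days = Feb 22 2017.
Next gap: 36 days. Feb 22 2017 + 36 days = Mar 30 2017.
Next gap: 40 days. Mar 30 2017 + 40 days = May 9 2017.
Next gap: 44 days. May 9 2017 + 44 days = Jun 22 2017.

Jun 22 2017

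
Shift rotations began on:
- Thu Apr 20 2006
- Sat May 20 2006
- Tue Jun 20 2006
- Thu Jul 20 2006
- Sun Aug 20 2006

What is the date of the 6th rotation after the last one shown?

Each date is the 20th; the gaps (30, 31, 30, 31) track the month lengths.
The rule is the 20th of each month.
Next: September 2006 → Wed Sep 20 2006.
October 2006: Fri Oct 20 2006.
Next: November 2006 → Mon Nov 20 2006.
December 2006: Wed Dec 20 2006.
Next: January 2007 → Sat Jan 20 2007.
February 2007: Tue Feb 20 2007.

Tue Feb 20 2007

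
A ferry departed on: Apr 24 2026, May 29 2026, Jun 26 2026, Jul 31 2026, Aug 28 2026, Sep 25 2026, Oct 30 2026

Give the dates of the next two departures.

Every date is a Friday; gaps 35, 28, 35, 28, 28, 35 days.
Each is the last Friday of its month (at least one falls on the 29th or later, ruling out '4th Friday').
November 2026 ends with Friday Nov 27 2026.
Last Friday of December 2026: Dec 25 2026.

Nov 27 2026, Dec 25 2026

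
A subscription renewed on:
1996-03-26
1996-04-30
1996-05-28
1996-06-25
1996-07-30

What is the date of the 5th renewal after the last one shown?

1996-12-31

Every date is a Tuesday; gaps 35, 28, 28, 35 days.
Each is the last Tuesday of its month (at least one falls on the 29th or later, ruling out '4th Tuesday').
August 1996 ends with Tuesday 1996-08-27.
September 1996 ends with Tuesday 1996-09-24.
Last Tuesday of October 1996: 1996-10-29.
November 1996 ends with Tuesday 1996-11-26.
Last Tuesday of December 1996: 1996-12-31.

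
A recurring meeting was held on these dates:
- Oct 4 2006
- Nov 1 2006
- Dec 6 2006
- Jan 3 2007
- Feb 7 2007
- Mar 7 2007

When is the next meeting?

Gaps: 28, 35, 28, 35, 28 days — a mix of 28 and 35. Every date is a Wednesday.
Each is the 1st Wednesday of its month.
1st Wednesday of April 2007: Apr 4 2007.

Apr 4 2007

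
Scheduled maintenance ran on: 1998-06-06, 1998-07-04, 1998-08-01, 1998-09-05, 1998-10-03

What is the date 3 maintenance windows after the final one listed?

All dates are Saturdays, 28, 28, 35, 28 days apart.
Specifically, the 1st Saturday of each month.
November 1998 — 1st Saturday is 1998-11-07.
December 1998 — 1st Saturday is 1998-12-05.
January 1999 — 1st Saturday is 1999-01-02.

1999-01-02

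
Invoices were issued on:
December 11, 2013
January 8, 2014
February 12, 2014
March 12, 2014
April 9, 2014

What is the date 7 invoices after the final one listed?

These are Wednesdays at 28- or 35-day spacing (28, 35, 28, 28).
The pattern: 2nd Wednesday of the month.
2nd Wednesday of May 2014: May 14, 2014.
June 2014 — 2nd Wednesday is June 11, 2014.
July 2014 — 2nd Wednesday is July 9, 2014.
August 2014 — 2nd Wednesday is August 13, 2014.
2nd Wednesday of September 2014: September 10, 2014.
2nd Wednesday of October 2014: October 8, 2014.
November 2014 — 2nd Wednesday is November 12, 2014.

November 12, 2014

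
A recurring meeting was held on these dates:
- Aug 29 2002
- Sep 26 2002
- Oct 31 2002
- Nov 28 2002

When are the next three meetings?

Dec 26 2002, Jan 30 2003, Feb 27 2003

All Thursdays; the gaps (28, 35, 28) vary with month length.
This is the last Thursday of each month.
Last Thursday of December 2002: Dec 26 2002.
January 2003 ends with Thursday Jan 30 2003.
Last Thursday of February 2003: Feb 27 2003.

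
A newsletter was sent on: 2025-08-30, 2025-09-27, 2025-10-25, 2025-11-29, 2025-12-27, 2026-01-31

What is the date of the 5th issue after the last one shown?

2026-06-27

All Saturdays; the gaps (28, 28, 35, 28, 35) vary with month length.
This is the last Saturday of each month.
Last Saturday of February 2026: 2026-02-28.
March 2026 ends with Saturday 2026-03-28.
April 2026 ends with Saturday 2026-04-25.
May 2026 ends with Saturday 2026-05-30.
June 2026 ends with Saturday 2026-06-27.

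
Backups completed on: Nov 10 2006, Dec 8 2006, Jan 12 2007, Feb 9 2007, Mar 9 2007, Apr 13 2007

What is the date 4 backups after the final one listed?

Gaps: 28, 35, 28, 28, 35 days — a mix of 28 and 35. Every date is a Friday.
Each is the 2nd Friday of its month.
May 2007 — 2nd Friday is May 11 2007.
June 2007 — 2nd Friday is Jun 8 2007.
July 2007 — 2nd Friday is Jul 13 2007.
2nd Friday of August 2007: Aug 10 2007.

Aug 10 2007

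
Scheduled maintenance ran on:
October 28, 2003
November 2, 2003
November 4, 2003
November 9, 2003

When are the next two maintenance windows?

Gaps: 5, 2, 5 days — not constant, but cyclic with period 2.
The events fall on every Tuesday and Sunday.
The following Tuesday is November 11, 2003.
Next Sunday: November 16, 2003.

November 11, 2003; November 16, 2003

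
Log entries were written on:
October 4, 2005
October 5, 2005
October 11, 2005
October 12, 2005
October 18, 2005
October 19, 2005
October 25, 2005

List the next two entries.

Gaps: 1, 6, 1, 6, 1, 6 days — not constant, but cyclic with period 2.
The events fall on every Tuesday and Wednesday.
Next Wednesday: October 26, 2005.
Next Tuesday: November 1, 2005.

October 26, 2005; November 1, 2005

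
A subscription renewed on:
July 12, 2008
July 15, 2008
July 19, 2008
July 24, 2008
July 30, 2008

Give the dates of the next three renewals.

August 6, 2008; August 14, 2008; August 23, 2008

Intervals are 3, 4, 5, 6 days — an arithmetic progression with common difference 1.
Next gap: 7 days. July 30, 2008 + 7 days = August 6, 2008.
Next gap: 8 days. August 6, 2008 + 8 days = August 14, 2008.
Next gap: 9 days. August 14, 2008 + 9 days = August 23, 2008.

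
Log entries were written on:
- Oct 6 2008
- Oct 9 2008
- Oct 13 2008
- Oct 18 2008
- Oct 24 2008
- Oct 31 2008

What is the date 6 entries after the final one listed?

Intervals are 3, 4, 5, 6, 7 days — an arithmetic progression with common difference 1.
Next gap: 8 days. Oct 31 2008 + 8 days = Nov 8 2008.
Next gap: 9 days. Nov 8 2008 + 9 days = Nov 17 2008.
Next gap: 10 days. Nov 17 2008 + 10 days = Nov 27 2008.
Next gap: 11 days. Nov 27 2008 + 11 days = Dec 8 2008.
Next gap: 12 days. Dec 8 2008 + 12 days = Dec 20 2008.
Next gap: 13 days. Dec 20 2008 + 13 days = Jan 2 2009.

Jan 2 2009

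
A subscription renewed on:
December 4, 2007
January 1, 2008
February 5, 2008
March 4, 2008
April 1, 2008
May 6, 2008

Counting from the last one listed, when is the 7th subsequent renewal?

December 2, 2008

These are Tuesdays at 28- or 35-day spacing (28, 35, 28, 28, 35).
The pattern: 1st Tuesday of the month.
1st Tuesday of June 2008: June 3, 2008.
July 2008 — 1st Tuesday is July 1, 2008.
August 2008 — 1st Tuesday is August 5, 2008.
1st Tuesday of September 2008: September 2, 2008.
1st Tuesday of October 2008: October 7, 2008.
November 2008 — 1st Tuesday is November 4, 2008.
1st Tuesday of December 2008: December 2, 2008.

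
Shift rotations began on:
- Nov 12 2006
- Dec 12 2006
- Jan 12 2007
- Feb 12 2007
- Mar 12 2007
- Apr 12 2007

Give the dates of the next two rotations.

May 12 2007, Jun 12 2007

Gaps: 30, 31, 31, 28, 31 days — not constant. Every event is on the 12th of the month.
Pattern: the 12th of each month.
May 2007: May 12 2007.
Next: June 2007 → Jun 12 2007.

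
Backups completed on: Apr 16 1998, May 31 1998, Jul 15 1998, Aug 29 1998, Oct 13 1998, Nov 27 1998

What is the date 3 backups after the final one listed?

Apr 11 1999

The spacing is 45, 45, 45, 45, 45 days — always 45 days.
Nov 27 1998 + 45 days = Jan 11 1999.
Jan 11 1999 + 45 days = Feb 25 1999.
Feb 25 1999 + 45 days = Apr 11 1999.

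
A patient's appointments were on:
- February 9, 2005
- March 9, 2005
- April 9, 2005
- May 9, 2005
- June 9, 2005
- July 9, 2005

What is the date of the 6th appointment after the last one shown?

Each date is the 9th; the gaps (28, 31, 30, 31, 30) track the month lengths.
The rule is the 9th of each month.
Next: August 2005 → August 9, 2005.
Next: September 2005 → September 9, 2005.
Next: October 2005 → October 9, 2005.
Next: November 2005 → November 9, 2005.
December 2005: December 9, 2005.
Next: January 2006 → January 9, 2006.

January 9, 2006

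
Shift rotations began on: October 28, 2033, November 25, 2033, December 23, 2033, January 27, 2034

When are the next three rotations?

These are Fridays at 28- or 35-day spacing (28, 28, 35).
The pattern: 4th Friday of the month.
4th Friday of February 2034: February 24, 2034.
March 2034 — 4th Friday is March 24, 2034.
4th Friday of April 2034: April 28, 2034.

February 24, 2034; March 24, 2034; April 28, 2034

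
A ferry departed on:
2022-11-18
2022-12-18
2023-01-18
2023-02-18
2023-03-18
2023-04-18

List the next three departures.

Each date is the 18th; the gaps (30, 31, 31, 28, 31) track the month lengths.
The rule is the 18th of each month.
Next: May 2023 → 2023-05-18.
June 2023: 2023-06-18.
Next: July 2023 → 2023-07-18.

2023-05-18, 2023-06-18, 2023-07-18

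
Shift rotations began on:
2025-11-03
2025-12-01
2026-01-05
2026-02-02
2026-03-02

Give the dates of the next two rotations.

All dates are Mondays, 28, 35, 28, 28 days apart.
Specifically, the 1st Monday of each month.
1st Monday of April 2026: 2026-04-06.
1st Monday of May 2026: 2026-05-04.

2026-04-06, 2026-05-04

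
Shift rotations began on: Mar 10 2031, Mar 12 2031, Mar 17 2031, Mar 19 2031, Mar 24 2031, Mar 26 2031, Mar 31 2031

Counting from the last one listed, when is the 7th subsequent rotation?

Gaps: 2, 5, 2, 5, 2, 5 days — not constant, but cyclic with period 2.
The events fall on every Monday and Wednesday.
The following Wednesday is Apr 2 2031.
Next Monday: Apr 7 2031.
The following Wednesday is Apr 9 2031.
The following Monday is Apr 14 2031.
The following Wednesday is Apr 16 2031.
Next Monday: Apr 21 2031.
The following Wednesday is Apr 23 2031.

Apr 23 2031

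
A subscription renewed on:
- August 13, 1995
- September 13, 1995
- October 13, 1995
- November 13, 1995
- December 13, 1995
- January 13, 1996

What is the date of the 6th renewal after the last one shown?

Gaps: 31, 30, 31, 30, 31 days — not constant. Every event is on the 13th of the month.
Pattern: the 13th of each month.
Next: February 1996 → February 13, 1996.
March 1996: March 13, 1996.
Next: April 1996 → April 13, 1996.
May 1996: May 13, 1996.
Next: June 1996 → June 13, 1996.
July 1996: July 13, 1996.

July 13, 1996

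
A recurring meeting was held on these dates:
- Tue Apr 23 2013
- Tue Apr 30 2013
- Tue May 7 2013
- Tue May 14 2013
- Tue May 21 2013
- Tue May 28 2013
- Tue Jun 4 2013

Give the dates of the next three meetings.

The spacing is 7, 7, 7, 7, 7, 7 days — always 7 days.
Tue Jun 4 2013 + 7 days = Tue Jun 11 2013.
Tue Jun 11 2013 + 7 days = Tue Jun 18 2013.
Tue Jun 18 2013 + 7 days = Tue Jun 25 2013.

Tue Jun 11 2013, Tue Jun 18 2013, Tue Jun 25 2013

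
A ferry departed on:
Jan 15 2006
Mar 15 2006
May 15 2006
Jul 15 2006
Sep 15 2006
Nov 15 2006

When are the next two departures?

Gaps: 59, 61, 61, 62, 61 days — not constant. Every event is on the 15th of the month.
Pattern: the 15th of every 2 months.
Next: January 2007 → Jan 15 2007.
Next: March 2007 → Mar 15 2007.

Jan 15 2007, Mar 15 2007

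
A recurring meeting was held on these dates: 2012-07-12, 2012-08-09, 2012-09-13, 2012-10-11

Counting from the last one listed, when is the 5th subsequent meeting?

2013-03-14

These are Thursdays at 28- or 35-day spacing (28, 35, 28).
The pattern: 2nd Thursday of the month.
November 2012 — 2nd Thursday is 2012-11-08.
December 2012 — 2nd Thursday is 2012-12-13.
2nd Thursday of January 2013: 2013-01-10.
February 2013 — 2nd Thursday is 2013-02-14.
2nd Thursday of March 2013: 2013-03-14.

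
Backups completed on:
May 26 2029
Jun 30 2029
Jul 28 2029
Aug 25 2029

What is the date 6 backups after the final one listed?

These are Saturdays with 35, 28, 28-day gaps.
Each is the final Saturday of its month — Jun 30 2029 is past the 28th, so '4th Saturday' doesn't fit.
September 2029 ends with Saturday Sep 29 2029.
October 2029 ends with Saturday Oct 27 2029.
Last Saturday of November 2029: Nov 24 2029.
Last Saturday of December 2029: Dec 29 2029.
Last Saturday of January 2030: Jan 26 2030.
Last Saturday of February 2030: Feb 23 2030.

Feb 23 2030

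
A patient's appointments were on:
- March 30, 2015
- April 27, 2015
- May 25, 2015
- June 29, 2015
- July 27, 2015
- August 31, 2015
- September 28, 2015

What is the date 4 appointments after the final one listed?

January 25, 2016

These are Mondays with 28, 28, 35, 28, 35, 28-day gaps.
Each is the final Monday of its month — March 30, 2015 is past the 28th, so '4th Monday' doesn't fit.
October 2015 ends with Monday October 26, 2015.
Last Monday of November 2015: November 30, 2015.
Last Monday of December 2015: December 28, 2015.
Last Monday of January 2016: January 25, 2016.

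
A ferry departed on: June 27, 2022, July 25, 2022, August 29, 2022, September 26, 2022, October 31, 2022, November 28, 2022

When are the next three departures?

December 26, 2022; January 30, 2023; February 27, 2023

All Mondays; the gaps (28, 35, 28, 35, 28) vary with month length.
This is the last Monday of each month.
Last Monday of December 2022: December 26, 2022.
January 2023 ends with Monday January 30, 2023.
February 2023 ends with Monday February 27, 2023.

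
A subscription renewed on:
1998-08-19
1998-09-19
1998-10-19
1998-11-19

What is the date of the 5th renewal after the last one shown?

1999-04-19

Gaps: 31, 30, 31 days — not constant. Every event is on the 19th of the month.
Pattern: the 19th of each month.
Next: December 1998 → 1998-12-19.
Next: January 1999 → 1999-01-19.
Next: February 1999 → 1999-02-19.
March 1999: 1999-03-19.
April 1999: 1999-04-19.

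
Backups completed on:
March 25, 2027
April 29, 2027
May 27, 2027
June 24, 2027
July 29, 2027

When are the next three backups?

These are Thursdays with 35, 28, 28, 35-day gaps.
Each is the final Thursday of its month — April 29, 2027 is past the 28th, so '4th Thursday' doesn't fit.
August 2027 ends with Thursday August 26, 2027.
September 2027 ends with Thursday September 30, 2027.
October 2027 ends with Thursday October 28, 2027.

August 26, 2027; September 30, 2027; October 28, 2027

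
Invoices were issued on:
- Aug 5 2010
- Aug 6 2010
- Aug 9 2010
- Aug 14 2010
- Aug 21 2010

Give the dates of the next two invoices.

The spacing grows by 2 each time: 1, 3, 5, 7 days.
Next gap: 9 days. Aug 21 2010 + 9 days = Aug 30 2010.
Next gap: 11 days. Aug 30 2010 + 11 days = Sep 10 2010.

Aug 30 2010, Sep 10 2010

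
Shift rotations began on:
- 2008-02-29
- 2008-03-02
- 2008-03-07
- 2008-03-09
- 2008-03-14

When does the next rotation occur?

2008-03-16

Every event lands on a Friday or Sunday (gaps cycle 2, 5, 2, 5).
So the schedule is: every Friday and Sunday.
The following Sunday is 2008-03-16.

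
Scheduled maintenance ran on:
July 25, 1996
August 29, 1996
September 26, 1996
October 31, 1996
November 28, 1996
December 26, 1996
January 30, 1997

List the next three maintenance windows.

February 27, 1997; March 27, 1997; April 24, 1997

These are Thursdays with 35, 28, 35, 28, 28, 35-day gaps.
Each is the final Thursday of its month — August 29, 1996 is past the 28th, so '4th Thursday' doesn't fit.
Last Thursday of February 1997: February 27, 1997.
Last Thursday of March 1997: March 27, 1997.
April 1997 ends with Thursday April 24, 1997.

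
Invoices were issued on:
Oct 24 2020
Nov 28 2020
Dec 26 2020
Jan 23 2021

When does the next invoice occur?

Feb 27 2021

Gaps: 35, 28, 28 days — a mix of 28 and 35. Every date is a Saturday.
Each is the 4th Saturday of its month.
February 2021 — 4th Saturday is Feb 27 2021.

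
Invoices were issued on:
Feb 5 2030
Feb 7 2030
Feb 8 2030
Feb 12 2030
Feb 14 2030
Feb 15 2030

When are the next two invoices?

Feb 19 2030, Feb 21 2030

The gap pattern 2, 1, 4, 2, 1 repeats every 3 events.
These are the Tuesdays, Thursdays and Fridays of each week.
Next Tuesday: Feb 19 2030.
Next Thursday: Feb 21 2030.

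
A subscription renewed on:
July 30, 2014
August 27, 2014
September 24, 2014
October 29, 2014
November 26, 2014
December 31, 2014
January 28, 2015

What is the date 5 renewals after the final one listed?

All Wednesdays; the gaps (28, 28, 35, 28, 35, 28) vary with month length.
This is the last Wednesday of each month.
February 2015 ends with Wednesday February 25, 2015.
March 2015 ends with Wednesday March 25, 2015.
Last Wednesday of April 2015: April 29, 2015.
May 2015 ends with Wednesday May 27, 2015.
June 2015 ends with Wednesday June 24, 2015.

June 24, 2015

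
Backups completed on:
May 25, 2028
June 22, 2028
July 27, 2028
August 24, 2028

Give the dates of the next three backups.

September 28, 2028; October 26, 2028; November 23, 2028

Gaps: 28, 35, 28 days — a mix of 28 and 35. Every date is a Thursday.
Each is the 4th Thursday of its month.
4th Thursday of September 2028: September 28, 2028.
4th Thursday of October 2028: October 26, 2028.
November 2028 — 4th Thursday is November 23, 2028.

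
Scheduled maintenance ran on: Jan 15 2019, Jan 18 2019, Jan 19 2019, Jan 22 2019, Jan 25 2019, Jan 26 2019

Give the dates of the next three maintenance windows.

The gap pattern 3, 1, 3, 3, 1 repeats every 3 events.
These are the Tuesdays, Fridays and Saturdays of each week.
The following Tuesday is Jan 29 2019.
The following Friday is Feb 1 2019.
The following Saturday is Feb 2 2019.

Jan 29 2019, Feb 1 2019, Feb 2 2019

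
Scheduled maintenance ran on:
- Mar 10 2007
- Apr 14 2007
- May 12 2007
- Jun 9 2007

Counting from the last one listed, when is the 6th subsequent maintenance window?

These are Saturdays at 28- or 35-day spacing (35, 28, 28).
The pattern: 2nd Saturday of the month.
July 2007 — 2nd Saturday is Jul 14 2007.
2nd Saturday of August 2007: Aug 11 2007.
September 2007 — 2nd Saturday is Sep 8 2007.
2nd Saturday of October 2007: Oct 13 2007.
2nd Saturday of November 2007: Nov 10 2007.
2nd Saturday of December 2007: Dec 8 2007.

Dec 8 2007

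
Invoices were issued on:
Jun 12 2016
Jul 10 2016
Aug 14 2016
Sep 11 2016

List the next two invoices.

All dates are Sundays, 28, 35, 28 days apart.
Specifically, the 2nd Sunday of each month.
2nd Sunday of October 2016: Oct 9 2016.
November 2016 — 2nd Sunday is Nov 13 2016.

Oct 9 2016, Nov 13 2016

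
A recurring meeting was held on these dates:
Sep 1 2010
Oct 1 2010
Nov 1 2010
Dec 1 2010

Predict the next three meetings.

Jan 1 2011, Feb 1 2011, Mar 1 2011

Each date is the 1st; the gaps (30, 31, 30) track the month lengths.
The rule is the 1st of each month.
January 2011: Jan 1 2011.
Next: February 2011 → Feb 1 2011.
March 2011: Mar 1 2011.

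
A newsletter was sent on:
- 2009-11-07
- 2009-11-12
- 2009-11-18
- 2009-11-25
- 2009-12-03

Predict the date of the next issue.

Intervals are 5, 6, 7, 8 days — an arithmetic progression with common difference 1.
Next gap: 9 days. 2009-12-03 + 9 days = 2009-12-12.

2009-12-12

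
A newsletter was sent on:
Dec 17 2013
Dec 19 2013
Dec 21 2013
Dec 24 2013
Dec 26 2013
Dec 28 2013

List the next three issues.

Dec 31 2013, Jan 2 2014, Jan 4 2014

The gap pattern 2, 2, 3, 2, 2 repeats every 3 events.
These are the Tuesdays, Thursdays and Saturdays of each week.
The following Tuesday is Dec 31 2013.
The following Thursday is Jan 2 2014.
Next Saturday: Jan 4 2014.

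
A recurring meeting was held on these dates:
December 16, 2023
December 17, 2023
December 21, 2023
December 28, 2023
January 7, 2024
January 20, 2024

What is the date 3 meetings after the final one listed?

Gaps: 1, 4, 7, 10, 13 days — each gap is 3 larger than the previous one.
Next gap: 16 days. January 20, 2024 + 16 days = February 5, 2024.
Next gap: 19 days. February 5, 2024 + 19 days = February 24, 2024.
Next gap: 22 days. February 24, 2024 + 22 days = March 17, 2024.

March 17, 2024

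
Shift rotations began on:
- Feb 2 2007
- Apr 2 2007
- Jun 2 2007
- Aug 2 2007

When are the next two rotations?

Oct 2 2007, Dec 2 2007

Each date is the 2nd; the gaps (59, 61, 61) track the month lengths.
The rule is the 2nd of every 2 months.
Next: October 2007 → Oct 2 2007.
December 2007: Dec 2 2007.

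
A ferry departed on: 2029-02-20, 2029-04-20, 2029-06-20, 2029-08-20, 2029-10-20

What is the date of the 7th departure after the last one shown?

2030-12-20

The day-of-month is always 20 (59, 61, 61, 61 days between events).
So this recurs on the 20th of every 2 months.
December 2029: 2029-12-20.
Next: February 2030 → 2030-02-20.
Next: April 2030 → 2030-04-20.
Next: June 2030 → 2030-06-20.
August 2030: 2030-08-20.
October 2030: 2030-10-20.
Next: December 2030 → 2030-12-20.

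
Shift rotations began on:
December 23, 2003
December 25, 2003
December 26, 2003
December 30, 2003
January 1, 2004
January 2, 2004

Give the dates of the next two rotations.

The gap pattern 2, 1, 4, 2, 1 repeats every 3 events.
These are the Tuesdays, Thursdays and Fridays of each week.
The following Tuesday is January 6, 2004.
The following Thursday is January 8, 2004.

January 6, 2004; January 8, 2004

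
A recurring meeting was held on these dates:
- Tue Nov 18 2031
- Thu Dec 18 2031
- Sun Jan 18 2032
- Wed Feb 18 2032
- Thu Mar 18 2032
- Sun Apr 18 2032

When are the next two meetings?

Gaps: 30, 31, 31, 29, 31 days — not constant. Every event is on the 18th of the month.
Pattern: the 18th of each month.
May 2032: Tue May 18 2032.
June 2032: Fri Jun 18 2032.

Tue May 18 2032, Fri Jun 18 2032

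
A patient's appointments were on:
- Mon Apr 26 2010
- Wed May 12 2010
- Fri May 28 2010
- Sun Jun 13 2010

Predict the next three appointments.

Gaps between consecutive events: 16, 16, 16 days — a constant 16-day interval.
Sun Jun 13 2010 + 16 days = Tue Jun 29 2010.
Tue Jun 29 2010 + 16 days = Thu Jul 15 2010.
Thu Jul 15 2010 + 16 days = Sat Jul 31 2010.

Tue Jun 29 2010, Thu Jul 15 2010, Sat Jul 31 2010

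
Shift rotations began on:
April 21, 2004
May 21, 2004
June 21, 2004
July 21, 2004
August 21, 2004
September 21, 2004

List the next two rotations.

October 21, 2004; November 21, 2004

Gaps: 30, 31, 30, 31, 31 days — not constant. Every event is on the 21st of the month.
Pattern: the 21st of each month.
Next: October 2004 → October 21, 2004.
November 2004: November 21, 2004.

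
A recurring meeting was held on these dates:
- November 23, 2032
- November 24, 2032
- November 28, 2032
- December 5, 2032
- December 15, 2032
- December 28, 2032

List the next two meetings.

The spacing grows by 3 each time: 1, 4, 7, 10, 13 days.
Next gap: 16 days. December 28, 2032 + 16 days = January 13, 2033.
Next gap: 19 days. January 13, 2033 + 19 days = February 1, 2033.

January 13, 2033; February 1, 2033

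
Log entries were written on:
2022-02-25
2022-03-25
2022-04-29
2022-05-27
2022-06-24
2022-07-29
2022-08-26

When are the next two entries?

All Fridays; the gaps (28, 35, 28, 28, 35, 28) vary with month length.
This is the last Friday of each month.
September 2022 ends with Friday 2022-09-30.
Last Friday of October 2022: 2022-10-28.

2022-09-30, 2022-10-28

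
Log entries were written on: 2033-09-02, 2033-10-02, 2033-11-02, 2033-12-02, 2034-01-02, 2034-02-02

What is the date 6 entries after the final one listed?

2034-08-02

The day-of-month is always 2 (30, 31, 30, 31, 31 days between events).
So this recurs on the 2nd of each month.
March 2034: 2034-03-02.
April 2034: 2034-04-02.
Next: May 2034 → 2034-05-02.
June 2034: 2034-06-02.
July 2034: 2034-07-02.
August 2034: 2034-08-02.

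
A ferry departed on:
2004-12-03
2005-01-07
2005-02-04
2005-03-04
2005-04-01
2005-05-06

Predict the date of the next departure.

Gaps: 35, 28, 28, 28, 35 days — a mix of 28 and 35. Every date is a Friday.
Each is the 1st Friday of its month.
1st Friday of June 2005: 2005-06-03.

2005-06-03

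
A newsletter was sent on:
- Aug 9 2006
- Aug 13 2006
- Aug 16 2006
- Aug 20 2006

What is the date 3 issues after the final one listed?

Gaps: 4, 3, 4 days — not constant, but cyclic with period 2.
The events fall on every Wednesday and Sunday.
The following Wednesday is Aug 23 2006.
The following Sunday is Aug 27 2006.
The following Wednesday is Aug 30 2006.

Aug 30 2006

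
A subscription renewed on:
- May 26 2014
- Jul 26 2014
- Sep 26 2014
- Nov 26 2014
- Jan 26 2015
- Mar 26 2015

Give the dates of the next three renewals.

May 26 2015, Jul 26 2015, Sep 26 2015

The day-of-month is always 26 (61, 62, 61, 61, 59 days between events).
So this recurs on the 26th of every 2 months.
Next: May 2015 → May 26 2015.
July 2015: Jul 26 2015.
Next: September 2015 → Sep 26 2015.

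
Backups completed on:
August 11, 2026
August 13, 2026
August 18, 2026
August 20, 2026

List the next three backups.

August 25, 2026; August 27, 2026; September 1, 2026

The gap pattern 2, 5, 2 repeats every 2 events.
These are the Tuesdays and Thursdays of each week.
Next Tuesday: August 25, 2026.
The following Thursday is August 27, 2026.
Next Tuesday: September 1, 2026.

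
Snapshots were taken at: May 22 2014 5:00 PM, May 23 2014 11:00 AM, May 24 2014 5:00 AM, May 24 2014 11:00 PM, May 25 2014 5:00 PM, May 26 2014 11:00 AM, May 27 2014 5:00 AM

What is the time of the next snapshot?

Gaps: 18, 18, 18, 18, 18, 18 hours — each event is 18 hours after the previous one.
May 27 2014 5:00 AM + 18 h = May 27 2014 11:00 PM.

May 27 2014 11:00 PM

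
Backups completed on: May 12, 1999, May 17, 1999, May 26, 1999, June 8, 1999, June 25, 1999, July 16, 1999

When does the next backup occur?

August 10, 1999

Gaps: 5, 9, 13, 17, 21 days — each gap is 4 larger than the previous one.
Next gap: 25 days. July 16, 1999 + 25 days = August 10, 1999.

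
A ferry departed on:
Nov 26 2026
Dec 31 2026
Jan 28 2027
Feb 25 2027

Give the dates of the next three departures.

Mar 25 2027, Apr 29 2027, May 27 2027

Every date is a Thursday; gaps 35, 28, 28 days.
Each is the last Thursday of its month (at least one falls on the 29th or later, ruling out '4th Thursday').
Last Thursday of March 2027: Mar 25 2027.
April 2027 ends with Thursday Apr 29 2027.
Last Thursday of May 2027: May 27 2027.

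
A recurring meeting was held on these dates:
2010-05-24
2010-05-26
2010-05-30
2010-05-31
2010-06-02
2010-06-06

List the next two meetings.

2010-06-07, 2010-06-09

Every event lands on a Monday or Wednesday or Sunday (gaps cycle 2, 4, 1, 2, 4).
So the schedule is: every Monday, Wednesday and Sunday.
Next Monday: 2010-06-07.
Next Wednesday: 2010-06-09.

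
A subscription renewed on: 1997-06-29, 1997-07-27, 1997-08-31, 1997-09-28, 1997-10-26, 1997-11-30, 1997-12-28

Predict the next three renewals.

All Sundays; the gaps (28, 35, 28, 28, 35, 28) vary with month length.
This is the last Sunday of each month.
January 1998 ends with Sunday 1998-01-25.
February 1998 ends with Sunday 1998-02-22.
March 1998 ends with Sunday 1998-03-29.

1998-01-25, 1998-02-22, 1998-03-29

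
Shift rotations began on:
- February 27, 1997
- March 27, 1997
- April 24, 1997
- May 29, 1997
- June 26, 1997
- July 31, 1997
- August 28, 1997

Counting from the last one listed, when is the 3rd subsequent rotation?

These are Thursdays with 28, 28, 35, 28, 35, 28-day gaps.
Each is the final Thursday of its month — May 29, 1997 is past the 28th, so '4th Thursday' doesn't fit.
September 1997 ends with Thursday September 25, 1997.
Last Thursday of October 1997: October 30, 1997.
Last Thursday of November 1997: November 27, 1997.

November 27, 1997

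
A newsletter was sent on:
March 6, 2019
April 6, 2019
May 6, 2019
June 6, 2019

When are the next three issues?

July 6, 2019; August 6, 2019; September 6, 2019

Gaps: 31, 30, 31 days — not constant. Every event is on the 6th of the month.
Pattern: the 6th of each month.
July 2019: July 6, 2019.
August 2019: August 6, 2019.
Next: September 2019 → September 6, 2019.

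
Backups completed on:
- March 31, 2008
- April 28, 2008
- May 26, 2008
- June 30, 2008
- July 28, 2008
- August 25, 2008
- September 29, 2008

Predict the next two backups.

October 27, 2008; November 24, 2008

These are Mondays with 28, 28, 35, 28, 28, 35-day gaps.
Each is the final Monday of its month — March 31, 2008 is past the 28th, so '4th Monday' doesn't fit.
October 2008 ends with Monday October 27, 2008.
November 2008 ends with Monday November 24, 2008.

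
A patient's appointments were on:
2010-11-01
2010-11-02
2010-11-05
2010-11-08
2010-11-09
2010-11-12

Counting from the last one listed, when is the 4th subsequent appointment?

2010-11-22

The gap pattern 1, 3, 3, 1, 3 repeats every 3 events.
These are the Mondays, Tuesdays and Fridays of each week.
Next Monday: 2010-11-15.
Next Tuesday: 2010-11-16.
The following Friday is 2010-11-19.
The following Monday is 2010-11-22.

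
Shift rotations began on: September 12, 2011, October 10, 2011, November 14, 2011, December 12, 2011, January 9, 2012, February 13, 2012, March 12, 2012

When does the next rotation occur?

April 9, 2012

All dates are Mondays, 28, 35, 28, 28, 35, 28 days apart.
Specifically, the 2nd Monday of each month.
2nd Monday of April 2012: April 9, 2012.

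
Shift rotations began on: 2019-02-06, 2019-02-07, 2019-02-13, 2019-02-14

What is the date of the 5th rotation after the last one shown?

2019-03-06

Every event lands on a Wednesday or Thursday (gaps cycle 1, 6, 1).
So the schedule is: every Wednesday and Thursday.
Next Wednesday: 2019-02-20.
The following Thursday is 2019-02-21.
The following Wednesday is 2019-02-27.
The following Thursday is 2019-02-28.
The following Wednesday is 2019-03-06.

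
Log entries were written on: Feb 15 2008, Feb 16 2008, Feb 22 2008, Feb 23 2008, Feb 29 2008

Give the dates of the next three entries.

The gap pattern 1, 6, 1, 6 repeats every 2 events.
These are the Fridays and Saturdays of each week.
The following Saturday is Mar 1 2008.
The following Friday is Mar 7 2008.
Next Saturday: Mar 8 2008.

Mar 1 2008, Mar 7 2008, Mar 8 2008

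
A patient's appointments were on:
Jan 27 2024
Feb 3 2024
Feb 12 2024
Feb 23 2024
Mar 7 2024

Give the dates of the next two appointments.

Mar 22 2024, Apr 8 2024

The spacing grows by 2 each time: 7, 9, 11, 13 days.
Next gap: 15 days. Mar 7 2024 + 15 days = Mar 22 2024.
Next gap: 17 days. Mar 22 2024 + 17 days = Apr 8 2024.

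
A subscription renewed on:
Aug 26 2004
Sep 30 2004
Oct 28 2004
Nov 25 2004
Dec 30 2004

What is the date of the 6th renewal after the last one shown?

Jun 30 2005

All Thursdays; the gaps (35, 28, 28, 35) vary with month length.
This is the last Thursday of each month.
January 2005 ends with Thursday Jan 27 2005.
Last Thursday of February 2005: Feb 24 2005.
March 2005 ends with Thursday Mar 31 2005.
April 2005 ends with Thursday Apr 28 2005.
May 2005 ends with Thursday May 26 2005.
June 2005 ends with Thursday Jun 30 2005.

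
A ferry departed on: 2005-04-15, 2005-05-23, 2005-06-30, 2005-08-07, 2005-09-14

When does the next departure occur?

The spacing is 38, 38, 38, 38 days — always 38 days.
2005-09-14 + 38 days = 2005-10-22.

2005-10-22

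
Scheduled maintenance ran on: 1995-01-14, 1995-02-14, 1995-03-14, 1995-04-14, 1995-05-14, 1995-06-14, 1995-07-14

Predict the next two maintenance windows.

1995-08-14, 1995-09-14

Gaps: 31, 28, 31, 30, 31, 30 days — not constant. Every event is on the 14th of the month.
Pattern: the 14th of each month.
August 1995: 1995-08-14.
Next: September 1995 → 1995-09-14.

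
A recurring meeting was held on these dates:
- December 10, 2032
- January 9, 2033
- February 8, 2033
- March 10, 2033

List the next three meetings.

April 9, 2033; May 9, 2033; June 8, 2033

Every event comes 30 days after the last (30, 30, 30).
March 10, 2033 + 30 days = April 9, 2033.
April 9, 2033 + 30 days = May 9, 2033.
May 9, 2033 + 30 days = June 8, 2033.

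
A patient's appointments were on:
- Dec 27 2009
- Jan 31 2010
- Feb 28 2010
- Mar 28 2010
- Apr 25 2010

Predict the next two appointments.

May 30 2010, Jun 27 2010

Every date is a Sunday; gaps 35, 28, 28, 28 days.
Each is the last Sunday of its month (at least one falls on the 29th or later, ruling out '4th Sunday').
Last Sunday of May 2010: May 30 2010.
Last Sunday of June 2010: Jun 27 2010.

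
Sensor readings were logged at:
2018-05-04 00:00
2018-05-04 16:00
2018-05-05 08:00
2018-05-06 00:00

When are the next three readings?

2018-05-06 16:00, 2018-05-07 08:00, 2018-05-08 00:00

Gaps: 16, 16, 16 hours — each event is 16 hours after the previous one.
2018-05-06 00:00 + 16 h = 2018-05-06 16:00.
2018-05-06 16:00 + 16 h = 2018-05-07 08:00.
2018-05-07 08:00 + 16 h = 2018-05-08 00:00.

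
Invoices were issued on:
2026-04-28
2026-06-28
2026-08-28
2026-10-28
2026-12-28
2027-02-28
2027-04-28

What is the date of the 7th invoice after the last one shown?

Each date is the 28th; the gaps (61, 61, 61, 61, 62, 59) track the month lengths.
The rule is the 28th of every 2 months.
June 2027: 2027-06-28.
Next: August 2027 → 2027-08-28.
Next: October 2027 → 2027-10-28.
December 2027: 2027-12-28.
Next: February 2028 → 2028-02-28.
April 2028: 2028-04-28.
Next: June 2028 → 2028-06-28.

2028-06-28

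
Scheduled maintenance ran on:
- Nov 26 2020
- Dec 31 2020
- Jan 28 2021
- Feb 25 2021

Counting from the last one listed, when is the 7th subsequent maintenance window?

Sep 30 2021

All Thursdays; the gaps (35, 28, 28) vary with month length.
This is the last Thursday of each month.
March 2021 ends with Thursday Mar 25 2021.
Last Thursday of April 2021: Apr 29 2021.
May 2021 ends with Thursday May 27 2021.
Last Thursday of June 2021: Jun 24 2021.
Last Thursday of July 2021: Jul 29 2021.
Last Thursday of August 2021: Aug 26 2021.
Last Thursday of September 2021: Sep 30 2021.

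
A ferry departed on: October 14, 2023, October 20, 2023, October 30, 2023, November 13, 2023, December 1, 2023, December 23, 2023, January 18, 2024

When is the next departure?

February 17, 2024

Gaps: 6, 10, 14, 18, 22, 26 days — each gap is 4 larger than the previous one.
Next gap: 30 days. January 18, 2024 + 30 days = February 17, 2024.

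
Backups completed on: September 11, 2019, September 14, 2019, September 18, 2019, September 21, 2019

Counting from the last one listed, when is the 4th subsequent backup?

Gaps: 3, 4, 3 days — not constant, but cyclic with period 2.
The events fall on every Wednesday and Saturday.
The following Wednesday is September 25, 2019.
Next Saturday: September 28, 2019.
Next Wednesday: October 2, 2019.
The following Saturday is October 5, 2019.

October 5, 2019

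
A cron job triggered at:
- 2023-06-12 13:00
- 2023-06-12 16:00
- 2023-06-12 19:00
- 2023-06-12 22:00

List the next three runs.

Spacing: 3, 3, 3 h — constant 3 h.
2023-06-12 22:00 + 3 h = 2023-06-13 01:00.
2023-06-13 01:00 + 3 h = 2023-06-13 04:00.
2023-06-13 04:00 + 3 h = 2023-06-13 07:00.

2023-06-13 01:00, 2023-06-13 04:00, 2023-06-13 07:00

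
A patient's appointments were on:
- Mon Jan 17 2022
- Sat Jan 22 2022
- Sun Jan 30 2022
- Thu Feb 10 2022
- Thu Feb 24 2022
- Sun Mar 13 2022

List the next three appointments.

Intervals are 5, 8, 11, 14, 17 days — an arithmetic progression with common difference 3.
Next gap: 20 days. Sun Mar 13 2022 + 20 days = Sat Apr 2 2022.
Next gap: 23 days. Sat Apr 2 2022 + 23 days = Mon Apr 25 2022.
Next gap: 26 days. Mon Apr 25 2022 + 26 days = Sat May 21 2022.

Sat Apr 2 2022, Mon Apr 25 2022, Sat May 21 2022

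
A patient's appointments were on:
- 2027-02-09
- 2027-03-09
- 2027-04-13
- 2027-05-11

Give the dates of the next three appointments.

These are Tuesdays at 28- or 35-day spacing (28, 35, 28).
The pattern: 2nd Tuesday of the month.
2nd Tuesday of June 2027: 2027-06-08.
July 2027 — 2nd Tuesday is 2027-07-13.
2nd Tuesday of August 2027: 2027-08-10.

2027-06-08, 2027-07-13, 2027-08-10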